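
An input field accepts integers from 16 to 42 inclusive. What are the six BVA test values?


Range: [16, 42]
Boundaries: just below min, min, min+1, max-1, max, just above max
Values: [15, 16, 17, 41, 42, 43]

[15, 16, 17, 41, 42, 43]


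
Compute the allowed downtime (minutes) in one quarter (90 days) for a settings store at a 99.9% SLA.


Formula: allowed downtime = period * (100 - SLA) / 100
Period (quarter (90 days)) = 129600 minutes
Unavailability fraction = (100 - 99.9) / 100
Allowed downtime = 129600 * (100 - 99.9) / 100
Allowed downtime = 129.6 minutes

129.6 minutes


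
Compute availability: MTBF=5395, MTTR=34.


Availability = MTBF / (MTBF + MTTR)
Availability = 5395 / (5395 + 34)
Availability = 5395 / 5429
Availability = 99.3737%

99.3737%


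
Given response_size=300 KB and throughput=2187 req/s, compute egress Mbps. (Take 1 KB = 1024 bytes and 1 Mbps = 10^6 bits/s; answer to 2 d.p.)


Formula: Mbps = payload_bytes * RPS * 8 / 1e6
Payload per request = 300 KB = 300 * 1024 = 307200 bytes
Total bytes/sec = 307200 * 2187 = 671846400
Total bits/sec = 671846400 * 8 = 5374771200
Mbps = 5374771200 / 1e6 = 5374.77

5374.77 Mbps


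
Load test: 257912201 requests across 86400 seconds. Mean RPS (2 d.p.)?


Formula: throughput = requests / seconds
throughput = 257912201 / 86400
throughput = 2985.09 requests/second

2985.09 requests/second


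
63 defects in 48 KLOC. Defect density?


Defect density = defects / KLOC
Defect density = 63 / 48
Defect density = 1.313 defects/KLOC

1.313 defects/KLOC


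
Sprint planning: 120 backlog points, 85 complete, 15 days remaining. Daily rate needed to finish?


Formula: Required rate = Remaining points / Days left
Remaining = 120 - 85 = 35 points
Required rate = 35 / 15 = 2.33 points/day

2.33 points/day


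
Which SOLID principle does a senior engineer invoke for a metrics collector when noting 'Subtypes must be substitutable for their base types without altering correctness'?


This describes the Liskov Substitution Principle (LSP)

Liskov Substitution Principle (LSP)


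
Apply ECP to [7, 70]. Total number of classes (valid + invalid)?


Valid range: [7, 70]
Class 1: x < 7 — invalid
Class 2: 7 ≤ x ≤ 70 — valid
Class 3: x > 70 — invalid
Total equivalence classes: 3

3 equivalence classes


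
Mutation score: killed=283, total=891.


Mutation score = killed / total * 100
Mutation score = 283 / 891 * 100
Mutation score = 31.76%

31.76%


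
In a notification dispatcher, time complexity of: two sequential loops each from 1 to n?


Reasoning: sequential dominates: O(n) + O(n) = O(n)
Complexity: O(n)

O(n)


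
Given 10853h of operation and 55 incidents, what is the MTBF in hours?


Formula: MTBF = Total operating time / Number of failures
MTBF = 10853 / 55
MTBF = 197.33 hours

197.33 hours


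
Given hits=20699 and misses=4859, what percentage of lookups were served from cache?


Formula: hit rate = hits / (hits + misses) * 100
hit rate = 20699 / (20699 + 4859) * 100
hit rate = 20699 / 25558 * 100
hit rate = 80.99%

80.99%


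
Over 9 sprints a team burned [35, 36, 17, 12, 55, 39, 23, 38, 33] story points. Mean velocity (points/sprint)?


Formula: Avg velocity = Total points / Number of sprints
Points: [35, 36, 17, 12, 55, 39, 23, 38, 33]
Sum = 35 + 36 + 17 + 12 + 55 + 39 + 23 + 38 + 33 = 288
Avg velocity = 288 / 9 = 32.0 points/sprint

32.0 points/sprint


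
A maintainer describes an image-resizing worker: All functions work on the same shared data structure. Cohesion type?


Reasoning: Functions share data
Type: Communicational cohesion

Communicational cohesion


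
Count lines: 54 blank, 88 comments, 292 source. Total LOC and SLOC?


Total LOC = blank + comment + code
Total LOC = 54 + 88 + 292 = 434
SLOC (source only) = code = 292

Total LOC: 434, SLOC: 292


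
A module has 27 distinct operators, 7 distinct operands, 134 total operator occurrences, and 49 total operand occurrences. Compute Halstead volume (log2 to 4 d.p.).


Formula: V = N * log2(η), where N = N1 + N2 and η = η1 + η2
η = 27 + 7 = 34
N = 134 + 49 = 183
log2(34) ≈ 5.0875
V = 183 * 5.0875 = 931.01

931.01


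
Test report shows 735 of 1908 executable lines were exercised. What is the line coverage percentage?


Coverage = covered / total * 100
Coverage = 735 / 1908 * 100
Coverage = 38.52%

38.52%


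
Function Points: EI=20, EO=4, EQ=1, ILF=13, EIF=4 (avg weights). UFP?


UFP = EI*4 + EO*5 + EQ*4 + ILF*10 + EIF*7
UFP = 20*4 + 4*5 + 1*4 + 13*10 + 4*7
UFP = 80 + 20 + 4 + 130 + 28
UFP = 262

262


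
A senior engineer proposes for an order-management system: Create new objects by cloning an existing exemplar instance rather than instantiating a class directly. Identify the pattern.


This matches the Prototype pattern

Prototype


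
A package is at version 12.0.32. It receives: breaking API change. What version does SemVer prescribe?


Current: 12.0.32
Change category: 'breaking API change' → major bump
SemVer rule: major bump → increment MAJOR, reset MINOR and PATCH to 0
New: 13.0.0

13.0.0


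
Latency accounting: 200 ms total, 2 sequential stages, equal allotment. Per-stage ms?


Formula: per_stage = total_budget / stages
per_stage = 200 / 2
per_stage = 100.0 ms

100.0 ms


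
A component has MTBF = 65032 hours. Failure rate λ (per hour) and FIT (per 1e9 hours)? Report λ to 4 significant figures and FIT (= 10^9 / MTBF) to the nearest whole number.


Formula: λ = 1 / MTBF; FIT = λ × 1e9 = 1e9 / MTBF
λ = 1 / 65032 ≈ 1.538e-05 failures/hour
FIT = 1e9 / 65032 ≈ 15377 failures per 1e9 hours (nearest whole number)

λ = 1.538e-05 /h, FIT = 15377


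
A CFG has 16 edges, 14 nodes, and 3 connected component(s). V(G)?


Formula: V(G) = E - N + 2P
V(G) = 16 - 14 + 2*3
V(G) = 2 + 6
V(G) = 8

8


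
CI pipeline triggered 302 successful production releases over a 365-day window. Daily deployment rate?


Formula: deployments per day = releases / days
= 302 / 365
= 0.827 deploys/day
(equivalently, 5.79 deploys/week)

0.827 deploys/day


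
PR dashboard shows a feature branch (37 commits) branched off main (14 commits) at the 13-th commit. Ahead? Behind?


Common ancestor: commit #13
feature commits after divergence: 37 - 13 = 24
main commits after divergence: 14 - 13 = 1
feature is 24 commits ahead of main
main is 1 commits ahead of feature

feature ahead: 24, main ahead: 1


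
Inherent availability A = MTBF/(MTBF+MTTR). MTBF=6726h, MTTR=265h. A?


Availability = MTBF / (MTBF + MTTR)
Availability = 6726 / (6726 + 265)
Availability = 6726 / 6991
Availability = 96.2094%

96.2094%


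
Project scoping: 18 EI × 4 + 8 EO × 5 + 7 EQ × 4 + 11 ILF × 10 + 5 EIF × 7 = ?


UFP = EI*4 + EO*5 + EQ*4 + ILF*10 + EIF*7
UFP = 18*4 + 8*5 + 7*4 + 11*10 + 5*7
UFP = 72 + 40 + 28 + 110 + 35
UFP = 285

285


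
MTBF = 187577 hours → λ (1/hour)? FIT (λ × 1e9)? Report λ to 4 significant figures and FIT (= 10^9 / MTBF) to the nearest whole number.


Formula: λ = 1 / MTBF; FIT = λ × 1e9 = 1e9 / MTBF
λ = 1 / 187577 ≈ 5.331e-06 failures/hour
FIT = 1e9 / 187577 ≈ 5331 failures per 1e9 hours (nearest whole number)

λ = 5.331e-06 /h, FIT = 5331


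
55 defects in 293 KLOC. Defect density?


Defect density = defects / KLOC
Defect density = 55 / 293
Defect density = 0.188 defects/KLOC

0.188 defects/KLOC


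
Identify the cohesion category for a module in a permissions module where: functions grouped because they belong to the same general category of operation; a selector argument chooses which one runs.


Reasoning: Grouped by category of activity, not by data or sequence
Type: Logical cohesion

Logical cohesion


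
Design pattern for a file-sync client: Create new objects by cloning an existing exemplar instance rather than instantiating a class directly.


This matches the Prototype pattern

Prototype


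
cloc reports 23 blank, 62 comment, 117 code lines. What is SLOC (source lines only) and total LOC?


Total LOC = blank + comment + code
Total LOC = 23 + 62 + 117 = 202
SLOC (source only) = code = 117

Total LOC: 202, SLOC: 117


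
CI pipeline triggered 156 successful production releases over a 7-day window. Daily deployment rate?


Formula: deployments per day = releases / days
= 156 / 7
= 22.286 deploys/day
(equivalently, 156.0 deploys/week)

22.286 deploys/day


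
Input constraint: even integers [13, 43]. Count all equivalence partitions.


Constraint: even integers in [13, 43]
Class 1: x < 13 — out-of-range invalid
Class 2: x in [13,43] but odd — wrong type invalid
Class 3: x in [13,43] and even — valid
Class 4: x > 43 — out-of-range invalid
Total equivalence classes: 4

4 equivalence classes


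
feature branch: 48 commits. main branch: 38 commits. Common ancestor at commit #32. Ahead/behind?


Common ancestor: commit #32
feature commits after divergence: 48 - 32 = 16
main commits after divergence: 38 - 32 = 6
feature is 16 commits ahead of main
main is 6 commits ahead of feature

feature ahead: 16, main ahead: 6


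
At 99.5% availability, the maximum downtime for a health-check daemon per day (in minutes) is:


Formula: allowed downtime = period * (100 - SLA) / 100
Period (day) = 1440 minutes
Unavailability fraction = (100 - 99.5) / 100
Allowed downtime = 1440 * (100 - 99.5) / 100
Allowed downtime = 7.2 minutes

7.2 minutes


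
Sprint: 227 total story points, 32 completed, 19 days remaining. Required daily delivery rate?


Formula: Required rate = Remaining points / Days left
Remaining = 227 - 32 = 195 points
Required rate = 195 / 19 = 10.26 points/day

10.26 points/day


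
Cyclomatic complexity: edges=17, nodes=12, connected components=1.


Formula: V(G) = E - N + 2P
V(G) = 17 - 12 + 2*1
V(G) = 5 + 2
V(G) = 7

7


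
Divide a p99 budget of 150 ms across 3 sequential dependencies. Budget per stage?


Formula: per_stage = total_budget / stages
per_stage = 150 / 3
per_stage = 50.0 ms

50.0 ms


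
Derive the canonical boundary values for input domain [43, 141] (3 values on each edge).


Range: [43, 141]
Boundaries: just below min, min, min+1, max-1, max, just above max
Values: [42, 43, 44, 140, 141, 142]

[42, 43, 44, 140, 141, 142]


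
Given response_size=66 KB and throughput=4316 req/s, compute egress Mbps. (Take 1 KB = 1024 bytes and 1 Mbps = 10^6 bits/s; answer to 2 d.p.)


Formula: Mbps = payload_bytes * RPS * 8 / 1e6
Payload per request = 66 KB = 66 * 1024 = 67584 bytes
Total bytes/sec = 67584 * 4316 = 291692544
Total bits/sec = 291692544 * 8 = 2333540352
Mbps = 2333540352 / 1e6 = 2333.54

2333.54 Mbps


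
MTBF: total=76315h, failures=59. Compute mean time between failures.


Formula: MTBF = Total operating time / Number of failures
MTBF = 76315 / 59
MTBF = 1293.47 hours

1293.47 hours


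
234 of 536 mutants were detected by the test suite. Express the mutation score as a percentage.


Mutation score = killed / total * 100
Mutation score = 234 / 536 * 100
Mutation score = 43.66%

43.66%


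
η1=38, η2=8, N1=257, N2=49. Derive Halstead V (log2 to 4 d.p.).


Formula: V = N * log2(η), where N = N1 + N2 and η = η1 + η2
η = 38 + 8 = 46
N = 257 + 49 = 306
log2(46) ≈ 5.5236
V = 306 * 5.5236 = 1690.22

1690.22


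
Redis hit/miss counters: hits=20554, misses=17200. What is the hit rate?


Formula: hit rate = hits / (hits + misses) * 100
hit rate = 20554 / (20554 + 17200) * 100
hit rate = 20554 / 37754 * 100
hit rate = 54.44%

54.44%


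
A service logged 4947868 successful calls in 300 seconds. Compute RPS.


Formula: throughput = requests / seconds
throughput = 4947868 / 300
throughput = 16492.89 requests/second

16492.89 requests/second


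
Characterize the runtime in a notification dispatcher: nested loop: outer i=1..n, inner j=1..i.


Reasoning: triangle: n(n+1)/2 ~ n^2/2
Complexity: O(n^2)

O(n^2)


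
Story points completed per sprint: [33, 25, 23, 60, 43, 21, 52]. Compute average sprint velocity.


Formula: Avg velocity = Total points / Number of sprints
Points: [33, 25, 23, 60, 43, 21, 52]
Sum = 33 + 25 + 23 + 60 + 43 + 21 + 52 = 257
Avg velocity = 257 / 7 = 36.71 points/sprint

36.71 points/sprint


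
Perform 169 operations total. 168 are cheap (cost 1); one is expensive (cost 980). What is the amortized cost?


Formula: Amortized cost = Total cost / Operations
Total cost = (168 * 1) + (1 * 980)
Total cost = 168 + 980 = 1148
Amortized = 1148 / 169 = 6.7929

6.7929


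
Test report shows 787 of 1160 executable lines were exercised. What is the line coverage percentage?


Coverage = covered / total * 100
Coverage = 787 / 1160 * 100
Coverage = 67.84%

67.84%


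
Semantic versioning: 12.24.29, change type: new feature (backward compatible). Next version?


Current: 12.24.29
Change category: 'new feature (backward compatible)' → minor bump
SemVer rule: minor bump → increment MINOR, reset PATCH to 0 (MAJOR unchanged)
New: 12.25.0

12.25.0


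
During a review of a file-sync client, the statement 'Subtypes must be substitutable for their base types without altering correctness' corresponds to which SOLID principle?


This describes the Liskov Substitution Principle (LSP)

Liskov Substitution Principle (LSP)


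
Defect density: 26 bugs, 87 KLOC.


Defect density = defects / KLOC
Defect density = 26 / 87
Defect density = 0.299 defects/KLOC

0.299 defects/KLOC


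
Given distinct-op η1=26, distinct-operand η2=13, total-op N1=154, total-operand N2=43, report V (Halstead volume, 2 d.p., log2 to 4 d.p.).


Formula: V = N * log2(η), where N = N1 + N2 and η = η1 + η2
η = 26 + 13 = 39
N = 154 + 43 = 197
log2(39) ≈ 5.2854
V = 197 * 5.2854 = 1041.22

1041.22


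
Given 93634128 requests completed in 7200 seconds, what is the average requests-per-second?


Formula: throughput = requests / seconds
throughput = 93634128 / 7200
throughput = 13004.74 requests/second

13004.74 requests/second


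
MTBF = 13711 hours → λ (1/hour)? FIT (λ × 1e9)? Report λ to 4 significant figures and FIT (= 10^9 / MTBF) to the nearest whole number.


Formula: λ = 1 / MTBF; FIT = λ × 1e9 = 1e9 / MTBF
λ = 1 / 13711 ≈ 7.293e-05 failures/hour
FIT = 1e9 / 13711 ≈ 72934 failures per 1e9 hours (nearest whole number)

λ = 7.293e-05 /h, FIT = 72934


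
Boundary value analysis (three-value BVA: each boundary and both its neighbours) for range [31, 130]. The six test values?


Range: [31, 130]
Boundaries: just below min, min, min+1, max-1, max, just above max
Values: [30, 31, 32, 129, 130, 131]

[30, 31, 32, 129, 130, 131]


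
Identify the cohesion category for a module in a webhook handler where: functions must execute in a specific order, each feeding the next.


Reasoning: Output of one is input to next
Type: Sequential cohesion

Sequential cohesion


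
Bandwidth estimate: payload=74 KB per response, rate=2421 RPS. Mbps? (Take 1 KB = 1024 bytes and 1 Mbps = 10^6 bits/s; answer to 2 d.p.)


Formula: Mbps = payload_bytes * RPS * 8 / 1e6
Payload per request = 74 KB = 74 * 1024 = 75776 bytes
Total bytes/sec = 75776 * 2421 = 183453696
Total bits/sec = 183453696 * 8 = 1467629568
Mbps = 1467629568 / 1e6 = 1467.63

1467.63 Mbps


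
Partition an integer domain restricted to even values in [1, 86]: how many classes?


Constraint: even integers in [1, 86]
Class 1: x < 1 — out-of-range invalid
Class 2: x in [1,86] but odd — wrong type invalid
Class 3: x in [1,86] and even — valid
Class 4: x > 86 — out-of-range invalid
Total equivalence classes: 4

4 equivalence classes


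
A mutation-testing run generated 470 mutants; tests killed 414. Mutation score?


Mutation score = killed / total * 100
Mutation score = 414 / 470 * 100
Mutation score = 88.09%

88.09%


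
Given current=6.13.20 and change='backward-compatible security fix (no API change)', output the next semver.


Current: 6.13.20
Change category: 'backward-compatible security fix (no API change)' → patch bump
SemVer rule: patch bump → increment PATCH (MAJOR and MINOR unchanged)
New: 6.13.21

6.13.21


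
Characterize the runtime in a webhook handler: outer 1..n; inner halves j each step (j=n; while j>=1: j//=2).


Reasoning: n times log n
Complexity: O(n log n)

O(n log n)


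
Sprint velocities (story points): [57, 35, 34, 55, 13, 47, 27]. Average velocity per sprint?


Formula: Avg velocity = Total points / Number of sprints
Points: [57, 35, 34, 55, 13, 47, 27]
Sum = 57 + 35 + 34 + 55 + 13 + 47 + 27 = 268
Avg velocity = 268 / 7 = 38.29 points/sprint

38.29 points/sprint


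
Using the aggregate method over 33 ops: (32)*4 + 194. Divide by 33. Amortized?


Formula: Amortized cost = Total cost / Operations
Total cost = (32 * 4) + (1 * 194)
Total cost = 128 + 194 = 322
Amortized = 322 / 33 = 9.7576

9.7576


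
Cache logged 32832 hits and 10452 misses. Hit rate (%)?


Formula: hit rate = hits / (hits + misses) * 100
hit rate = 32832 / (32832 + 10452) * 100
hit rate = 32832 / 43284 * 100
hit rate = 75.85%

75.85%


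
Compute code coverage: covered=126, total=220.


Coverage = covered / total * 100
Coverage = 126 / 220 * 100
Coverage = 57.27%

57.27%


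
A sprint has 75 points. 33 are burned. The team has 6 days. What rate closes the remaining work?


Formula: Required rate = Remaining points / Days left
Remaining = 75 - 33 = 42 points
Required rate = 42 / 6 = 7.0 points/day

7.0 points/day


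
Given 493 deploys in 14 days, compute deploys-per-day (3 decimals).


Formula: deployments per day = releases / days
= 493 / 14
= 35.214 deploys/day
(equivalently, 246.5 deploys/week)

35.214 deploys/day


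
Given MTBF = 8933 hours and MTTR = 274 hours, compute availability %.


Availability = MTBF / (MTBF + MTTR)
Availability = 8933 / (8933 + 274)
Availability = 8933 / 9207
Availability = 97.024%

97.024%


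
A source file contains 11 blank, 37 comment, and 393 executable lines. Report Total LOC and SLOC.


Total LOC = blank + comment + code
Total LOC = 11 + 37 + 393 = 441
SLOC (source only) = code = 393

Total LOC: 441, SLOC: 393


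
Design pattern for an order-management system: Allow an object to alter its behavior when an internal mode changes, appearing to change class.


This matches the State pattern

State


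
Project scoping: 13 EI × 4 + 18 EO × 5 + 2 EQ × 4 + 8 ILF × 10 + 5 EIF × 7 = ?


UFP = EI*4 + EO*5 + EQ*4 + ILF*10 + EIF*7
UFP = 13*4 + 18*5 + 2*4 + 8*10 + 5*7
UFP = 52 + 90 + 8 + 80 + 35
UFP = 265

265


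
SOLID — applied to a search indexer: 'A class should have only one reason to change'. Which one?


This describes the Single Responsibility Principle (SRP)

Single Responsibility Principle (SRP)


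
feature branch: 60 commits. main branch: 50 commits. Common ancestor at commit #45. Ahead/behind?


Common ancestor: commit #45
feature commits after divergence: 60 - 45 = 15
main commits after divergence: 50 - 45 = 5
feature is 15 commits ahead of main
main is 5 commits ahead of feature

feature ahead: 15, main ahead: 5


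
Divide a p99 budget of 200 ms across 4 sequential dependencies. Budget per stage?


Formula: per_stage = total_budget / stages
per_stage = 200 / 4
per_stage = 50.0 ms

50.0 ms


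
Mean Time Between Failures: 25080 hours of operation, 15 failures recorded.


Formula: MTBF = Total operating time / Number of failures
MTBF = 25080 / 15
MTBF = 1672.0 hours

1672.0 hours


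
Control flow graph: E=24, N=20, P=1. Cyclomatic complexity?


Formula: V(G) = E - N + 2P
V(G) = 24 - 20 + 2*1
V(G) = 4 + 2
V(G) = 6

6


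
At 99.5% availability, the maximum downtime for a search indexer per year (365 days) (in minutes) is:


Formula: allowed downtime = period * (100 - SLA) / 100
Period (year (365 days)) = 525600 minutes
Unavailability fraction = (100 - 99.5) / 100
Allowed downtime = 525600 * (100 - 99.5) / 100
Allowed downtime = 2628.0 minutes

2628.0 minutes


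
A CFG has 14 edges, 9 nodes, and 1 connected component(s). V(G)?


Formula: V(G) = E - N + 2P
V(G) = 14 - 9 + 2*1
V(G) = 5 + 2
V(G) = 7

7


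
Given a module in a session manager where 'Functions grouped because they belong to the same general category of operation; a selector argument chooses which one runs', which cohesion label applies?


Reasoning: Grouped by category of activity, not by data or sequence
Type: Logical cohesion

Logical cohesion


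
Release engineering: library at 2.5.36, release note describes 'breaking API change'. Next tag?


Current: 2.5.36
Change category: 'breaking API change' → major bump
SemVer rule: major bump → increment MAJOR, reset MINOR and PATCH to 0
New: 3.0.0

3.0.0


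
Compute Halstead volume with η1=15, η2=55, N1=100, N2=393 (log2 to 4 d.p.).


Formula: V = N * log2(η), where N = N1 + N2 and η = η1 + η2
η = 15 + 55 = 70
N = 100 + 393 = 493
log2(70) ≈ 6.1293
V = 493 * 6.1293 = 3021.74

3021.74


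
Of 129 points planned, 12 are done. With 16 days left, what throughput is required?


Formula: Required rate = Remaining points / Days left
Remaining = 129 - 12 = 117 points
Required rate = 117 / 16 = 7.31 points/day

7.31 points/day


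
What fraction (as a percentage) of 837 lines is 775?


Coverage = covered / total * 100
Coverage = 775 / 837 * 100
Coverage = 92.59%

92.59%


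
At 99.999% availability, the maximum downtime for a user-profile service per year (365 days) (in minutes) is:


Formula: allowed downtime = period * (100 - SLA) / 100
Period (year (365 days)) = 525600 minutes
Unavailability fraction = (100 - 99.999) / 100
Allowed downtime = 525600 * (100 - 99.999) / 100
Allowed downtime = 5.256 minutes

5.256 minutes


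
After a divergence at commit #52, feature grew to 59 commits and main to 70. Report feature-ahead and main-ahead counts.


Common ancestor: commit #52
feature commits after divergence: 59 - 52 = 7
main commits after divergence: 70 - 52 = 18
feature is 7 commits ahead of main
main is 18 commits ahead of feature

feature ahead: 7, main ahead: 18


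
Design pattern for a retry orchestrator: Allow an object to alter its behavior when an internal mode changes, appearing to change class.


This matches the State pattern

State


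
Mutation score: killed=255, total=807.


Mutation score = killed / total * 100
Mutation score = 255 / 807 * 100
Mutation score = 31.6%

31.6%


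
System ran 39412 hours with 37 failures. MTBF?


Formula: MTBF = Total operating time / Number of failures
MTBF = 39412 / 37
MTBF = 1065.19 hours

1065.19 hours


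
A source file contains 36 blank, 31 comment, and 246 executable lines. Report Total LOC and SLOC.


Total LOC = blank + comment + code
Total LOC = 36 + 31 + 246 = 313
SLOC (source only) = code = 246

Total LOC: 313, SLOC: 246


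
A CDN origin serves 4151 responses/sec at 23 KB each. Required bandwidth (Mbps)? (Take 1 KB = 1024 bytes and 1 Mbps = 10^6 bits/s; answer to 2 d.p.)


Formula: Mbps = payload_bytes * RPS * 8 / 1e6
Payload per request = 23 KB = 23 * 1024 = 23552 bytes
Total bytes/sec = 23552 * 4151 = 97764352
Total bits/sec = 97764352 * 8 = 782114816
Mbps = 782114816 / 1e6 = 782.11

782.11 Mbps


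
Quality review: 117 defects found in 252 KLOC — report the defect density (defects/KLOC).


Defect density = defects / KLOC
Defect density = 117 / 252
Defect density = 0.464 defects/KLOC

0.464 defects/KLOC


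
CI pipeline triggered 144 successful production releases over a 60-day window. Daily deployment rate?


Formula: deployments per day = releases / days
= 144 / 60
= 2.4 deploys/day
(equivalently, 16.8 deploys/week)

2.4 deploys/day


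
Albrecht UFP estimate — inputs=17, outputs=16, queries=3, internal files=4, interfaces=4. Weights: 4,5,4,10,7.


UFP = EI*4 + EO*5 + EQ*4 + ILF*10 + EIF*7
UFP = 17*4 + 16*5 + 3*4 + 4*10 + 4*7
UFP = 68 + 80 + 12 + 40 + 28
UFP = 228

228


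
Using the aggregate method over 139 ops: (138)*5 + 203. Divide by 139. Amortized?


Formula: Amortized cost = Total cost / Operations
Total cost = (138 * 5) + (1 * 203)
Total cost = 690 + 203 = 893
Amortized = 893 / 139 = 6.4245

6.4245


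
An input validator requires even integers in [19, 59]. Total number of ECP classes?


Constraint: even integers in [19, 59]
Class 1: x < 19 — out-of-range invalid
Class 2: x in [19,59] but odd — wrong type invalid
Class 3: x in [19,59] and even — valid
Class 4: x > 59 — out-of-range invalid
Total equivalence classes: 4

4 equivalence classes


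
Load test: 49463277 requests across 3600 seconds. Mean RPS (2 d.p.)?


Formula: throughput = requests / seconds
throughput = 49463277 / 3600
throughput = 13739.8 requests/second

13739.8 requests/second


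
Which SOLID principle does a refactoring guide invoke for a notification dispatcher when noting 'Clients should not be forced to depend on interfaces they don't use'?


This describes the Interface Segregation Principle (ISP)

Interface Segregation Principle (ISP)


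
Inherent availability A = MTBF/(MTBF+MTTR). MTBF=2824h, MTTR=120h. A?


Availability = MTBF / (MTBF + MTTR)
Availability = 2824 / (2824 + 120)
Availability = 2824 / 2944
Availability = 95.9239%

95.9239%


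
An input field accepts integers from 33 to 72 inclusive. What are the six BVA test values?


Range: [33, 72]
Boundaries: just below min, min, min+1, max-1, max, just above max
Values: [32, 33, 34, 71, 72, 73]

[32, 33, 34, 71, 72, 73]


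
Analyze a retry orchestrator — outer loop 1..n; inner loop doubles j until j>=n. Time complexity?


Reasoning: linear outer times logarithmic inner
Complexity: O(n log n)

O(n log n)


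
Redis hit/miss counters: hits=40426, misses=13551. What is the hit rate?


Formula: hit rate = hits / (hits + misses) * 100
hit rate = 40426 / (40426 + 13551) * 100
hit rate = 40426 / 53977 * 100
hit rate = 74.89%

74.89%


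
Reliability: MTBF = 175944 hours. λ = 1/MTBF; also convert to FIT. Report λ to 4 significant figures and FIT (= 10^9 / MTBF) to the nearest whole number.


Formula: λ = 1 / MTBF; FIT = λ × 1e9 = 1e9 / MTBF
λ = 1 / 175944 ≈ 5.684e-06 failures/hour
FIT = 1e9 / 175944 ≈ 5684 failures per 1e9 hours (nearest whole number)

λ = 5.684e-06 /h, FIT = 5684


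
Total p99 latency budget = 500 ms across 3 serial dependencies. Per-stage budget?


Formula: per_stage = total_budget / stages
per_stage = 500 / 3
per_stage = 166.67 ms

166.67 ms


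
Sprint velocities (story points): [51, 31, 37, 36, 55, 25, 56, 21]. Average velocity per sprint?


Formula: Avg velocity = Total points / Number of sprints
Points: [51, 31, 37, 36, 55, 25, 56, 21]
Sum = 51 + 31 + 37 + 36 + 55 + 25 + 56 + 21 = 312
Avg velocity = 312 / 8 = 39.0 points/sprint

39.0 points/sprint


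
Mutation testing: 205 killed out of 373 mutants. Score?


Mutation score = killed / total * 100
Mutation score = 205 / 373 * 100
Mutation score = 54.96%

54.96%


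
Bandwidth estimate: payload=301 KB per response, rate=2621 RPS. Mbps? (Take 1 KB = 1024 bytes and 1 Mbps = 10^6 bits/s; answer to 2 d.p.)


Formula: Mbps = payload_bytes * RPS * 8 / 1e6
Payload per request = 301 KB = 301 * 1024 = 308224 bytes
Total bytes/sec = 308224 * 2621 = 807855104
Total bits/sec = 807855104 * 8 = 6462840832
Mbps = 6462840832 / 1e6 = 6462.84

6462.84 Mbps


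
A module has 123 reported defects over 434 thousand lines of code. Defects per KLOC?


Defect density = defects / KLOC
Defect density = 123 / 434
Defect density = 0.283 defects/KLOC

0.283 defects/KLOC


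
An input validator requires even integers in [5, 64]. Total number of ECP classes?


Constraint: even integers in [5, 64]
Class 1: x < 5 — out-of-range invalid
Class 2: x in [5,64] but odd — wrong type invalid
Class 3: x in [5,64] and even — valid
Class 4: x > 64 — out-of-range invalid
Total equivalence classes: 4

4 equivalence classes


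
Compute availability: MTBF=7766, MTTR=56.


Availability = MTBF / (MTBF + MTTR)
Availability = 7766 / (7766 + 56)
Availability = 7766 / 7822
Availability = 99.2841%

99.2841%


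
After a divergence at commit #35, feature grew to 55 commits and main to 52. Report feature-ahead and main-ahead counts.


Common ancestor: commit #35
feature commits after divergence: 55 - 35 = 20
main commits after divergence: 52 - 35 = 17
feature is 20 commits ahead of main
main is 17 commits ahead of feature

feature ahead: 20, main ahead: 17


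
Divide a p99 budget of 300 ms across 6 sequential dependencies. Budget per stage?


Formula: per_stage = total_budget / stages
per_stage = 300 / 6
per_stage = 50.0 ms

50.0 ms


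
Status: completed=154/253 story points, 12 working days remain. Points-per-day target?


Formula: Required rate = Remaining points / Days left
Remaining = 253 - 154 = 99 points
Required rate = 99 / 12 = 8.25 points/day

8.25 points/day


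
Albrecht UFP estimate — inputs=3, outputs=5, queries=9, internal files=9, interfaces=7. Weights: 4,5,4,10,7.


UFP = EI*4 + EO*5 + EQ*4 + ILF*10 + EIF*7
UFP = 3*4 + 5*5 + 9*4 + 9*10 + 7*7
UFP = 12 + 25 + 36 + 90 + 49
UFP = 212

212


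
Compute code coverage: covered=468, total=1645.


Coverage = covered / total * 100
Coverage = 468 / 1645 * 100
Coverage = 28.45%

28.45%


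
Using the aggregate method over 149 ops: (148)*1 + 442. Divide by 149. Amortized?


Formula: Amortized cost = Total cost / Operations
Total cost = (148 * 1) + (1 * 442)
Total cost = 148 + 442 = 590
Amortized = 590 / 149 = 3.9597

3.9597


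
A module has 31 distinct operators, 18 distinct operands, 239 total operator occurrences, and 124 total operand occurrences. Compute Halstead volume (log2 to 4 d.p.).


Formula: V = N * log2(η), where N = N1 + N2 and η = η1 + η2
η = 31 + 18 = 49
N = 239 + 124 = 363
log2(49) ≈ 5.6147
V = 363 * 5.6147 = 2038.14

2038.14


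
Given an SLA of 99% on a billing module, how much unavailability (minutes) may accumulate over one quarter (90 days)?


Formula: allowed downtime = period * (100 - SLA) / 100
Period (quarter (90 days)) = 129600 minutes
Unavailability fraction = (100 - 99.0) / 100
Allowed downtime = 129600 * (100 - 99.0) / 100
Allowed downtime = 1296.0 minutes

1296.0 minutes


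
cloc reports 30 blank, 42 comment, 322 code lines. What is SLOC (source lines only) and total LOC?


Total LOC = blank + comment + code
Total LOC = 30 + 42 + 322 = 394
SLOC (source only) = code = 322

Total LOC: 394, SLOC: 322


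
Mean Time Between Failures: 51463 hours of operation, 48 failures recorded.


Formula: MTBF = Total operating time / Number of failures
MTBF = 51463 / 48
MTBF = 1072.15 hours

1072.15 hours


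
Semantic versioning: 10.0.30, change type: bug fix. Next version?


Current: 10.0.30
Change category: 'bug fix' → patch bump
SemVer rule: patch bump → increment PATCH (MAJOR and MINOR unchanged)
New: 10.0.31

10.0.31


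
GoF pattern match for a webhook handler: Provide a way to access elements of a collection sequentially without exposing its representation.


This matches the Iterator pattern

Iterator


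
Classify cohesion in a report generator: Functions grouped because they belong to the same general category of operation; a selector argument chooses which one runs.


Reasoning: Grouped by category of activity, not by data or sequence
Type: Logical cohesion

Logical cohesion


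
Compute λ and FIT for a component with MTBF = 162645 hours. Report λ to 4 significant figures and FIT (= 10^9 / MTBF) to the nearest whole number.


Formula: λ = 1 / MTBF; FIT = λ × 1e9 = 1e9 / MTBF
λ = 1 / 162645 ≈ 6.148e-06 failures/hour
FIT = 1e9 / 162645 ≈ 6148 failures per 1e9 hours (nearest whole number)

λ = 6.148e-06 /h, FIT = 6148


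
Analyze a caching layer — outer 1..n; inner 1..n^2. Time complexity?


Reasoning: n times n^2
Complexity: O(n^3)

O(n^3)


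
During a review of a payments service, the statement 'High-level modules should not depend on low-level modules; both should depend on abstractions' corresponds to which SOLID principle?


This describes the Dependency Inversion Principle (DIP)

Dependency Inversion Principle (DIP)


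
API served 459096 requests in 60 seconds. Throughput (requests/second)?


Formula: throughput = requests / seconds
throughput = 459096 / 60
throughput = 7651.6 requests/second

7651.6 requests/second


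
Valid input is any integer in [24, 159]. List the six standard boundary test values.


Range: [24, 159]
Boundaries: just below min, min, min+1, max-1, max, just above max
Values: [23, 24, 25, 158, 159, 160]

[23, 24, 25, 158, 159, 160]


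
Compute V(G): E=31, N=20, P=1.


Formula: V(G) = E - N + 2P
V(G) = 31 - 20 + 2*1
V(G) = 11 + 2
V(G) = 13

13


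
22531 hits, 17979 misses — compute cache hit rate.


Formula: hit rate = hits / (hits + misses) * 100
hit rate = 22531 / (22531 + 17979) * 100
hit rate = 22531 / 40510 * 100
hit rate = 55.62%

55.62%


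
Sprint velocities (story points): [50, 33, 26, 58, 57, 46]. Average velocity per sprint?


Formula: Avg velocity = Total points / Number of sprints
Points: [50, 33, 26, 58, 57, 46]
Sum = 50 + 33 + 26 + 58 + 57 + 46 = 270
Avg velocity = 270 / 6 = 45.0 points/sprint

45.0 points/sprint


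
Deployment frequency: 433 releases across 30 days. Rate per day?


Formula: deployments per day = releases / days
= 433 / 30
= 14.433 deploys/day
(equivalently, 101.03 deploys/week)

14.433 deploys/day


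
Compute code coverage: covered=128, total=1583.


Coverage = covered / total * 100
Coverage = 128 / 1583 * 100
Coverage = 8.09%

8.09%


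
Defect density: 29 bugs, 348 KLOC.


Defect density = defects / KLOC
Defect density = 29 / 348
Defect density = 0.083 defects/KLOC

0.083 defects/KLOC


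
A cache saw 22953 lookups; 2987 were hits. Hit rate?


Formula: hit rate = hits / (hits + misses) * 100
hit rate = 2987 / (2987 + 19966) * 100
hit rate = 2987 / 22953 * 100
hit rate = 13.01%

13.01%


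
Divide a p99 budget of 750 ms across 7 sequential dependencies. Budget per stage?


Formula: per_stage = total_budget / stages
per_stage = 750 / 7
per_stage = 107.14 ms

107.14 ms


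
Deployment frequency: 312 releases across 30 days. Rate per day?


Formula: deployments per day = releases / days
= 312 / 30
= 10.4 deploys/day
(equivalently, 72.8 deploys/week)

10.4 deploys/day


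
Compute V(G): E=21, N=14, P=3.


Formula: V(G) = E - N + 2P
V(G) = 21 - 14 + 2*3
V(G) = 7 + 6
V(G) = 13

13


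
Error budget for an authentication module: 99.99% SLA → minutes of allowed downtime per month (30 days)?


Formula: allowed downtime = period * (100 - SLA) / 100
Period (month (30 days)) = 43200 minutes
Unavailability fraction = (100 - 99.99) / 100
Allowed downtime = 43200 * (100 - 99.99) / 100
Allowed downtime = 4.32 minutes

4.32 minutes


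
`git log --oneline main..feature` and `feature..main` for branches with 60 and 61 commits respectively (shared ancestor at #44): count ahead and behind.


Common ancestor: commit #44
feature commits after divergence: 60 - 44 = 16
main commits after divergence: 61 - 44 = 17
feature is 16 commits ahead of main
main is 17 commits ahead of feature

feature ahead: 16, main ahead: 17


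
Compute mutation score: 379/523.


Mutation score = killed / total * 100
Mutation score = 379 / 523 * 100
Mutation score = 72.47%

72.47%


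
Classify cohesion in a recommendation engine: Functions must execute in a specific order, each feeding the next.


Reasoning: Output of one is input to next
Type: Sequential cohesion

Sequential cohesion


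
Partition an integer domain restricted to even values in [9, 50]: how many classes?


Constraint: even integers in [9, 50]
Class 1: x < 9 — out-of-range invalid
Class 2: x in [9,50] but odd — wrong type invalid
Class 3: x in [9,50] and even — valid
Class 4: x > 50 — out-of-range invalid
Total equivalence classes: 4

4 equivalence classes


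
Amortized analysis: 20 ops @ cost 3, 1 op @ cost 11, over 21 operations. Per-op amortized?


Formula: Amortized cost = Total cost / Operations
Total cost = (20 * 3) + (1 * 11)
Total cost = 60 + 11 = 71
Amortized = 71 / 21 = 3.381

3.381


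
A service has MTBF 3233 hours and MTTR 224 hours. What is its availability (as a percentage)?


Availability = MTBF / (MTBF + MTTR)
Availability = 3233 / (3233 + 224)
Availability = 3233 / 3457
Availability = 93.5204%

93.5204%


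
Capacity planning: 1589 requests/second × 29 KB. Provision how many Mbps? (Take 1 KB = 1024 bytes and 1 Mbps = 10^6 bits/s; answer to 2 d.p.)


Formula: Mbps = payload_bytes * RPS * 8 / 1e6
Payload per request = 29 KB = 29 * 1024 = 29696 bytes
Total bytes/sec = 29696 * 1589 = 47186944
Total bits/sec = 47186944 * 8 = 377495552
Mbps = 377495552 / 1e6 = 377.5

377.5 Mbps


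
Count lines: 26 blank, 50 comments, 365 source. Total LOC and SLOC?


Total LOC = blank + comment + code
Total LOC = 26 + 50 + 365 = 441
SLOC (source only) = code = 365

Total LOC: 441, SLOC: 365


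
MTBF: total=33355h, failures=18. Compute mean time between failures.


Formula: MTBF = Total operating time / Number of failures
MTBF = 33355 / 18
MTBF = 1853.06 hours

1853.06 hours


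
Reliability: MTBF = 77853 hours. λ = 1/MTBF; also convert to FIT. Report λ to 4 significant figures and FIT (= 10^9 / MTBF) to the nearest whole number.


Formula: λ = 1 / MTBF; FIT = λ × 1e9 = 1e9 / MTBF
λ = 1 / 77853 ≈ 1.284e-05 failures/hour
FIT = 1e9 / 77853 ≈ 12845 failures per 1e9 hours (nearest whole number)

λ = 1.284e-05 /h, FIT = 12845


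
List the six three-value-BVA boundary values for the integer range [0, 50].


Range: [0, 50]
Boundaries: just below min, min, min+1, max-1, max, just above max
Values: [-1, 0, 1, 49, 50, 51]

[-1, 0, 1, 49, 50, 51]


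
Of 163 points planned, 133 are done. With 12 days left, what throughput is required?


Formula: Required rate = Remaining points / Days left
Remaining = 163 - 133 = 30 points
Required rate = 30 / 12 = 2.5 points/day

2.5 points/day


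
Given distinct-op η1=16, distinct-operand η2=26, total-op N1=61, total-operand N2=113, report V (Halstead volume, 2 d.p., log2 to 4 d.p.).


Formula: V = N * log2(η), where N = N1 + N2 and η = η1 + η2
η = 16 + 26 = 42
N = 61 + 113 = 174
log2(42) ≈ 5.3923
V = 174 * 5.3923 = 938.26

938.26


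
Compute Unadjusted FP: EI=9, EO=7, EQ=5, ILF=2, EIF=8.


UFP = EI*4 + EO*5 + EQ*4 + ILF*10 + EIF*7
UFP = 9*4 + 7*5 + 5*4 + 2*10 + 8*7
UFP = 36 + 35 + 20 + 20 + 56
UFP = 167

167


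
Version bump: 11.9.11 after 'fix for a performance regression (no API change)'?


Current: 11.9.11
Change category: 'fix for a performance regression (no API change)' → patch bump
SemVer rule: patch bump → increment PATCH (MAJOR and MINOR unchanged)
New: 11.9.12

11.9.12


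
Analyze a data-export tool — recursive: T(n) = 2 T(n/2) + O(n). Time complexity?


Reasoning: master theorem case 2 (merge-sort recurrence)
Complexity: O(n log n)

O(n log n)


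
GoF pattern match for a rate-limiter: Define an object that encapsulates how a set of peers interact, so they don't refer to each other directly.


This matches the Mediator pattern

Mediator


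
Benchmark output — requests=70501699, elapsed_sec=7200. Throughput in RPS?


Formula: throughput = requests / seconds
throughput = 70501699 / 7200
throughput = 9791.9 requests/second

9791.9 requests/second


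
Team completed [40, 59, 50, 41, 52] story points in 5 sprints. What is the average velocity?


Formula: Avg velocity = Total points / Number of sprints
Points: [40, 59, 50, 41, 52]
Sum = 40 + 59 + 50 + 41 + 52 = 242
Avg velocity = 242 / 5 = 48.4 points/sprint

48.4 points/sprint
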